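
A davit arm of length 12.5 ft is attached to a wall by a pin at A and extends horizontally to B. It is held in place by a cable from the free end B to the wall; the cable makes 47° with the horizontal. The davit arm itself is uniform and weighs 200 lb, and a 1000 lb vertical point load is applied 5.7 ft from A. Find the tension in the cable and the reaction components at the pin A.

ΣM about A: T·sin47°·12.5 − 200·6.25 − 1000·5.7 = 0 → T = 6950/(12.5·0.731354) = 760.234 ≈ 760.2 lb.
ΣF_x = 0: A_x − T·cos47° = 0 → A_x = 760.234 × 0.681998 = 518.5 lb.
ΣF_y = 0: A_y + T·sin47° − 200 − 1000 = 0 → A_y = 1200 − 760.234 × 0.731354 = 644.0 lb.

T = 760.2 lb, A_x = 518.5 lb, A_y = 644.0 lb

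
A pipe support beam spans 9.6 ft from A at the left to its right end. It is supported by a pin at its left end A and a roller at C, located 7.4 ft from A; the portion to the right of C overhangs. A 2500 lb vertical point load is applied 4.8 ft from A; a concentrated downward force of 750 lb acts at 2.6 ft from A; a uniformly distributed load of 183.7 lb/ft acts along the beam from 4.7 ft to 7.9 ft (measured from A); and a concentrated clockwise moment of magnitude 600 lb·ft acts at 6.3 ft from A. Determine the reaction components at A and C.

Resultant of the distributed load: 183.7 × 3.2 = 587.84 lb at 6.3 ft from A.
Moments about A: C_y·7.4 − 2500·4.8 − 750·2.6 − (183.7·3.2)·6.3 − 600 = 0 → C_y = 18253.392/7.4 = 2466.67 ≈ 2467 lb.
ΣF_y = 0: A_y + 2466.67 − 2500 − 750 − 183.7·3.2 = 0 → A_y = 1371 lb.
ΣF_x = 0: no horizontal applied forces, so A_x = 0.

A_x = 0, A_y = 1371 lb, C_y = 2467 lb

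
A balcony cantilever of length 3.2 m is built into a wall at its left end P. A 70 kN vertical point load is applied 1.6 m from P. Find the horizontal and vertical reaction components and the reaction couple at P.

P_x = 0, P_y = 70.00 kN, M_P = 112.0 kN·m

ΣF_x = 0: P_x = 0.
ΣF_y = 0: P_y − 70 = 0 → P_y = 70.00 kN.
ΣM about P: M_P − 70·1.6 = 0 → M_P = 112.0 kN·m.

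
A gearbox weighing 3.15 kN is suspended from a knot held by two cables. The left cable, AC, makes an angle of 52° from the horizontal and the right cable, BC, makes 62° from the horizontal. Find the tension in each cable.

T_AC = 1.619 kN, T_BC = 2.123 kN

ΣF_x = 0: −T_AC·cos52° + T_BC·cos62° = 0 → T_BC = 1.31139·T_AC.
ΣF_y = 0: T_AC·sin52° + T_BC·sin62° = 3.15.
Substitute: T_AC·(0.788011 + 1.31139·0.882948) = 3.15 → T_AC = 1.61879 ≈ 1.619 kN.
Then T_BC = 1.31139 × 1.61879 = 2.123 kN.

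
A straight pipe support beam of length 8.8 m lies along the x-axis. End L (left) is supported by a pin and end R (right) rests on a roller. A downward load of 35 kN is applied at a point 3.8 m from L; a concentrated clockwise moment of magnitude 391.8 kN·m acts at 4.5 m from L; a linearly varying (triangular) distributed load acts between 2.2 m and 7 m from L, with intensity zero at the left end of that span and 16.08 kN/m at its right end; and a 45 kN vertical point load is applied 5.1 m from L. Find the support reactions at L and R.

L_x = 0, L_y = 9.195 kN, R_y = 109.4 kN

Resultant of the triangular load: ½ × 16.08 × 4.8 = 38.592 kN, acting at 5.4 m from L (one-third of the span from the peak).
Taking moments about L: R_y·8.8 − 35·3.8 − 391.8 − (½·16.08·4.8)·5.4 − 45·5.1 = 0 → R_y = 962.6968/8.8 = 109.397 ≈ 109.4 kN.
ΣF_y = 0: L_y + 109.397 − 35 − ½·16.08·4.8 − 45 = 0 → L_y = 9.195 kN.
ΣF_x = 0: no horizontal applied forces, so L_x = 0.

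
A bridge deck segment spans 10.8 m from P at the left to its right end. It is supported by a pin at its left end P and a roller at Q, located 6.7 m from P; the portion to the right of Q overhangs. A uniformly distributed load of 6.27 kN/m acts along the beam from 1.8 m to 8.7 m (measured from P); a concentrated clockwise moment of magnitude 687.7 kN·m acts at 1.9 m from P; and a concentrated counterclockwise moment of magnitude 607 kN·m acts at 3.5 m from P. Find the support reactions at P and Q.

Resultant of the distributed load: 6.27 × 6.9 = 43.263 kN at 5.25 m from P.
Moments about P: Q_y·6.7 − (6.27·6.9)·5.25 − 687.7 + 607 = 0 → Q_y = 307.83075/6.7 = 45.9449 ≈ 45.94 kN.
ΣF_y = 0: P_y + 45.9449 − 6.27·6.9 = 0 → P_y = -2.682 kN.
ΣF_x = 0: no horizontal applied forces, so P_x = 0.

P_x = 0, P_y = -2.682 kN, Q_y = 45.94 kN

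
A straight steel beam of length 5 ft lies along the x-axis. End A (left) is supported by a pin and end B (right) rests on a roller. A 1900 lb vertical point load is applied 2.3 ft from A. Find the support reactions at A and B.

Moments about A: B_y·5 − 1900·2.3 = 0 → B_y = 4370/5 = 874.0 lb.
ΣF_y = 0: A_y + 874 − 1900 = 0 → A_y = 1026 lb.
ΣF_x = 0: no horizontal applied forces, so A_x = 0.

A_x = 0, A_y = 1026 lb, B_y = 874.0 lb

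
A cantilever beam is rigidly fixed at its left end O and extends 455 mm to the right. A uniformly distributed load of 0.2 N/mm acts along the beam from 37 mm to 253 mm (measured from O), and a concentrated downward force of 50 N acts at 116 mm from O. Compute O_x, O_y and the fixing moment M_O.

Resultant of the distributed load: 0.2 × 216 = 43.2 N at 145 mm from O.
ΣF_x = 0: O_x = 0.
ΣF_y = 0: O_y − 0.2·216 − 50 = 0 → O_y = 93.20 N.
ΣM about O: M_O − (0.2·216)·145 − 50·116 = 0 → M_O = 12060 N·mm.

O_x = 0, O_y = 93.20 N, M_O = 12060 N·mm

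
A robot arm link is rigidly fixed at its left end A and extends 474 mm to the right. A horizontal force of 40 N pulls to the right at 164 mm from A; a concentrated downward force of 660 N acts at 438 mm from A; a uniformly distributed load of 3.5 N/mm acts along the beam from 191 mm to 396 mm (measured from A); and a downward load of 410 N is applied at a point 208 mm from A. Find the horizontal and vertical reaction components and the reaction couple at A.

Resultant of the distributed load: 3.5 × 205 = 717.5 N at 293.5 mm from A.
ΣF_x = 0: A_x + 40 = 0 → A_x = -40.00 N.
ΣF_y = 0: A_y − 660 − 3.5·205 − 410 = 0 → A_y = 1788 N.
ΣM about A: M_A − 660·438 − (3.5·205)·293.5 − 410·208 = 0 → M_A = 584900 N·mm.

A_x = -40.00 N, A_y = 1788 N, M_A = 584900 N·mm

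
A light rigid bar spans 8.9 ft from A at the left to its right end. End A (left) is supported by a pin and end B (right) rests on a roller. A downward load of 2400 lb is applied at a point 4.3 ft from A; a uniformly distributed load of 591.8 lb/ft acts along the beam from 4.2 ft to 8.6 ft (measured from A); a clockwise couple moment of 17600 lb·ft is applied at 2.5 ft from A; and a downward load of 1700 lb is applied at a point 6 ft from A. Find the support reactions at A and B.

A_x = 0, A_y = 548.3 lb, B_y = 6156 lb

Resultant of the distributed load: 591.8 × 4.4 = 2603.92 lb at 6.4 ft from A.
ΣM about A: B_y·8.9 − 2400·4.3 − (591.8·4.4)·6.4 − 17600 − 1700·6 = 0 → B_y = 54785.088/8.9 = 6155.63 ≈ 6156 lb.
ΣF_y = 0: A_y + 6155.63 − 2400 − 591.8·4.4 − 1700 = 0 → A_y = 548.3 lb.
ΣF_x = 0: no horizontal applied forces, so A_x = 0.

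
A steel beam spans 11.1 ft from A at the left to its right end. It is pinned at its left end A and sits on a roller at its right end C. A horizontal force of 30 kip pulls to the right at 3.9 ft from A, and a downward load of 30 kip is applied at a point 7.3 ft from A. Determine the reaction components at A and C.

ΣM about A: C_y·11.1 − 30·7.3 = 0 → C_y = 219/11.1 = 19.7297 ≈ 19.73 kip.
ΣF_y = 0: A_y + 19.7297 − 30 = 0 → A_y = 10.27 kip.
ΣF_x = 0: A_x + 30 = 0 → A_x = -30.00 kip.

A_x = -30.00 kip, A_y = 10.27 kip, C_y = 19.73 kip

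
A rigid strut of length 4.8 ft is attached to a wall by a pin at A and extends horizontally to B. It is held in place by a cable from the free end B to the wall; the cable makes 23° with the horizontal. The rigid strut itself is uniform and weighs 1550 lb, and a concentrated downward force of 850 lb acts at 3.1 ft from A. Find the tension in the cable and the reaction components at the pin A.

T = 3388 lb, A_x = 3119 lb, A_y = 1076 lb

ΣM about A: T·sin23°·4.8 − 1550·2.4 − 850·3.1 = 0 → T = 6355/(4.8·0.390731) = 3388.41 ≈ 3388 lb.
ΣF_x = 0: A_x − T·cos23° = 0 → A_x = 3388.41 × 0.920505 = 3119 lb.
ΣF_y = 0: A_y + T·sin23° − 1550 − 850 = 0 → A_y = 2400 − 3388.41 × 0.390731 = 1076 lb.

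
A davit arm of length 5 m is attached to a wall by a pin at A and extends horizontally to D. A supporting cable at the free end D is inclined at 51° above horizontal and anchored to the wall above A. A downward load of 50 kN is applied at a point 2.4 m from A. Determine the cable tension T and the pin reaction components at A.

ΣM about A: T·sin51°·5 − 50·2.4 = 0 → T = 120/(5·0.777146) = 30.8822 ≈ 30.88 kN.
ΣF_x = 0: A_x − T·cos51° = 0 → A_x = 30.8822 × 0.62932 = 19.43 kN.
ΣF_y = 0: A_y + T·sin51° − 50 = 0 → A_y = 50 − 30.8822 × 0.777146 = 26.00 kN.

T = 30.88 kN, A_x = 19.43 kN, A_y = 26.00 kN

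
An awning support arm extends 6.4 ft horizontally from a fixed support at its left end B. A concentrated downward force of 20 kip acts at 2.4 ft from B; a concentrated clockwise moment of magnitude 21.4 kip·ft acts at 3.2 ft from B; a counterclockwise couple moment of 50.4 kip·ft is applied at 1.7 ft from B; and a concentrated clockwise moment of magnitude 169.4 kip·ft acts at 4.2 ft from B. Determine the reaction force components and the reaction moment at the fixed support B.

ΣF_x = 0: B_x = 0.
ΣF_y = 0: B_y − 20 = 0 → B_y = 20.00 kip.
ΣM about B: M_B − 20·2.4 − 21.4 + 50.4 − 169.4 = 0 → M_B = 188.4 kip·ft.

B_x = 0, B_y = 20.00 kip, M_B = 188.4 kip·ft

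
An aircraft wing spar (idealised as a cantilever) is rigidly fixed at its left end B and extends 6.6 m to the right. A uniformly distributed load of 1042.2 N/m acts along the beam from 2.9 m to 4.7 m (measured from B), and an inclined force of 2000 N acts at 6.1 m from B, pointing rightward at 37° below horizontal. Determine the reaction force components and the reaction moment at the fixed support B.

Resultant of the distributed load: 1042.2 × 1.8 = 1875.96 N at 3.8 m from B.
ΣF_x = 0: B_x + 2000·cos37° = 0 → B_x = -1597 N.
ΣF_y = 0: B_y − 1042.2·1.8 − 2000·sin37° = 0 → B_y = 3080 N.
ΣM about B: M_B − (1042.2·1.8)·3.8 − 2000·sin37°·6.1 = 0 → M_B = 14470 N·m.

B_x = -1597 N, B_y = 3080 N, M_B = 14470 N·m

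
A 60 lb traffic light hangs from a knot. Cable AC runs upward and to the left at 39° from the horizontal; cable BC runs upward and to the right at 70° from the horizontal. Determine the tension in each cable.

T_AC = 21.70 lb, T_BC = 49.32 lb

ΣF_x = 0: −T_AC·cos39° + T_BC·cos70° = 0 → T_BC = 2.27222·T_AC.
ΣF_y = 0: T_AC·sin39° + T_BC·sin70° = 60.
Substitute: T_AC·(0.62932 + 2.27222·0.939693) = 60 → T_AC = 21.7037 ≈ 21.70 lb.
Then T_BC = 2.27222 × 21.7037 = 49.32 lb.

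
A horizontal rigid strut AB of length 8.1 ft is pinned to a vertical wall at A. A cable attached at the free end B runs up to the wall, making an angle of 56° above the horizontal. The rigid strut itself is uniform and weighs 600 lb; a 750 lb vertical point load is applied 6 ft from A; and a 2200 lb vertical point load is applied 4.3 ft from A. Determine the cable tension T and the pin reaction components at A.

T = 2441 lb, A_x = 1365 lb, A_y = 1527 lb

ΣM about A: T·sin56°·8.1 − 600·4.05 − 750·6 − 2200·4.3 = 0 → T = 16390/(8.1·0.829038) = 2440.73 ≈ 2441 lb.
ΣF_x = 0: A_x − T·cos56° = 0 → A_x = 2440.73 × 0.559193 = 1365 lb.
ΣF_y = 0: A_y + T·sin56° − 600 − 750 − 2200 = 0 → A_y = 3550 − 2440.73 × 0.829038 = 1527 lb.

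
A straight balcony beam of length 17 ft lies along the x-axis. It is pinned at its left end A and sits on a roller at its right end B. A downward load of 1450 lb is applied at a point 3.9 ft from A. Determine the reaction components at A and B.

A_x = 0, A_y = 1117 lb, B_y = 332.6 lb

Moments about A: B_y·17 − 1450·3.9 = 0 → B_y = 5655/17 = 332.647 ≈ 332.6 lb.
ΣF_y = 0: A_y + 332.647 − 1450 = 0 → A_y = 1117 lb.
ΣF_x = 0: no horizontal applied forces, so A_x = 0.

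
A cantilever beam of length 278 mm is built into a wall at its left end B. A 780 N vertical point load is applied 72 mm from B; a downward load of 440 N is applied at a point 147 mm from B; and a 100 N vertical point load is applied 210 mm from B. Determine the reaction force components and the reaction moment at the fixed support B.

B_x = 0, B_y = 1320 N, M_B = 141800 N·mm

ΣF_x = 0: B_x = 0.
ΣF_y = 0: B_y − 780 − 440 − 100 = 0 → B_y = 1320 N.
ΣM about B: M_B − 780·72 − 440·147 − 100·210 = 0 → M_B = 141800 N·mm.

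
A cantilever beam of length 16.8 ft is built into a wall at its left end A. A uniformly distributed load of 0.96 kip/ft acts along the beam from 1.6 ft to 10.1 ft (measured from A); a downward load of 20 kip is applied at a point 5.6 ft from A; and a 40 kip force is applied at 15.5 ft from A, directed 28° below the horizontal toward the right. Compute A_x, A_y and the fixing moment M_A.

Resultant of the distributed load: 0.96 × 8.5 = 8.16 kip at 5.85 ft from A.
ΣF_x = 0: A_x + 40·cos28° = 0 → A_x = -35.32 kip.
ΣF_y = 0: A_y − 0.96·8.5 − 20 − 40·sin28° = 0 → A_y = 46.94 kip.
ΣM about A: M_A − (0.96·8.5)·5.85 − 20·5.6 − 40·sin28°·15.5 = 0 → M_A = 450.8 kip·ft.

A_x = -35.32 kip, A_y = 46.94 kip, M_A = 450.8 kip·ft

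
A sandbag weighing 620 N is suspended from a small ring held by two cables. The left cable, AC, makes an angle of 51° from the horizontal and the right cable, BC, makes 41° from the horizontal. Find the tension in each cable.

T_AC = 468.2 N, T_BC = 390.4 N

ΣF_x = 0: −T_AC·cos51° + T_BC·cos41° = 0 → T_BC = 0.833858·T_AC.
ΣF_y = 0: T_AC·sin51° + T_BC·sin41° = 620.
Substitute: T_AC·(0.777146 + 0.833858·0.656059) = 620 → T_AC = 468.205 ≈ 468.2 N.
Then T_BC = 0.833858 × 468.205 = 390.4 N.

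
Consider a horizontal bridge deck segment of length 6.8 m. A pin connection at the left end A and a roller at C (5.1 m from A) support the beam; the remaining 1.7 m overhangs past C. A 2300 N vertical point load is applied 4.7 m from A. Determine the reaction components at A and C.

Moments about A: C_y·5.1 − 2300·4.7 = 0 → C_y = 10810/5.1 = 2119.61 ≈ 2120 N.
ΣF_y = 0: A_y + 2119.61 − 2300 = 0 → A_y = 180.4 N.
ΣF_x = 0: no horizontal applied forces, so A_x = 0.

A_x = 0, A_y = 180.4 N, C_y = 2120 N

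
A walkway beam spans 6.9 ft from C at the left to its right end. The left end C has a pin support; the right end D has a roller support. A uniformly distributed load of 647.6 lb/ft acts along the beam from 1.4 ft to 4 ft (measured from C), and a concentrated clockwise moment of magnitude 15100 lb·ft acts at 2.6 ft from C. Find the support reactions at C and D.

C_x = 0, C_y = -1164 lb, D_y = 2847 lb

Resultant of the distributed load: 647.6 × 2.6 = 1683.76 lb at 2.7 ft from C.
Moments about C: D_y·6.9 − (647.6·2.6)·2.7 − 15100 = 0 → D_y = 19646.152/6.9 = 2847.27 ≈ 2847 lb.
ΣF_y = 0: C_y + 2847.27 − 647.6·2.6 = 0 → C_y = -1164 lb.
ΣF_x = 0: no horizontal applied forces, so C_x = 0.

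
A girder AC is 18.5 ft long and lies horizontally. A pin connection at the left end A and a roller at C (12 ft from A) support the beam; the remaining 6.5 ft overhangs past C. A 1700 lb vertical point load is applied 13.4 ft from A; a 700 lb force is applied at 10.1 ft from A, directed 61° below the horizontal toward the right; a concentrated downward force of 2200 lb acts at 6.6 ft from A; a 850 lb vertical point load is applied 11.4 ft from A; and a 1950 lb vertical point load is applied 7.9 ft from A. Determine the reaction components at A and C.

Moments about A: C_y·12 − 1700·13.4 − 700·sin61°·10.1 − 2200·6.6 − 850·11.4 − 1950·7.9 = 0 → C_y = 68578.6/12 = 5714.88 ≈ 5715 lb.
ΣF_y = 0: A_y + 5714.88 − 1700 − 700·sin61° − 2200 − 850 − 1950 = 0 → A_y = 1597 lb.
ΣF_x = 0: A_x + 700·cos61° = 0 → A_x = -339.4 lb.

A_x = -339.4 lb, A_y = 1597 lb, C_y = 5715 lb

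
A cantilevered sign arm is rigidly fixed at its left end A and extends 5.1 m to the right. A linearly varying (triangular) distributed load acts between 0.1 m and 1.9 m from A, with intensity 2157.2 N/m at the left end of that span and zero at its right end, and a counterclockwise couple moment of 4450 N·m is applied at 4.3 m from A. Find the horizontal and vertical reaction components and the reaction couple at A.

A_x = 0, A_y = 1941 N, M_A = -3091 N·m

Resultant of the triangular load: ½ × 2157.2 × 1.8 = 1941.48 N, acting at 0.7 m from A (one-third of the span from the peak).
ΣF_x = 0: A_x = 0.
ΣF_y = 0: A_y − ½·2157.2·1.8 = 0 → A_y = 1941 N.
ΣM about A: M_A − (½·2157.2·1.8)·0.7 + 4450 = 0 → M_A = -3091 N·m.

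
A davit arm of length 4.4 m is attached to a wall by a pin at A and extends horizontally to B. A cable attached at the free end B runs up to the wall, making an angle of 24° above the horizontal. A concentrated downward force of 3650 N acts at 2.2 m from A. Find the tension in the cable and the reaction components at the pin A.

T = 4487 N, A_x = 4099 N, A_y = 1825 N

ΣM about A: T·sin24°·4.4 − 3650·2.2 = 0 → T = 8030/(4.4·0.406737) = 4486.93 ≈ 4487 N.
ΣF_x = 0: A_x − T·cos24° = 0 → A_x = 4486.93 × 0.913545 = 4099 N.
ΣF_y = 0: A_y + T·sin24° − 3650 = 0 → A_y = 3650 − 4486.93 × 0.406737 = 1825 N.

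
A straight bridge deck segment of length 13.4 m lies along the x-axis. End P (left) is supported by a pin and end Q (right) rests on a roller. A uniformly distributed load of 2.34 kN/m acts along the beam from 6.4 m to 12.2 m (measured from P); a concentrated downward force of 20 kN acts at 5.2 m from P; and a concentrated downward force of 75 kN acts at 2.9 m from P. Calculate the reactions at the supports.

P_x = 0, P_y = 75.16 kN, Q_y = 33.41 kN

Resultant of the distributed load: 2.34 × 5.8 = 13.572 kN at 9.3 m from P.
ΣM about P: Q_y·13.4 − (2.34·5.8)·9.3 − 20·5.2 − 75·2.9 = 0 → Q_y = 447.7196/13.4 = 33.4119 ≈ 33.41 kN.
ΣF_y = 0: P_y + 33.4119 − 2.34·5.8 − 20 − 75 = 0 → P_y = 75.16 kN.
ΣF_x = 0: no horizontal applied forces, so P_x = 0.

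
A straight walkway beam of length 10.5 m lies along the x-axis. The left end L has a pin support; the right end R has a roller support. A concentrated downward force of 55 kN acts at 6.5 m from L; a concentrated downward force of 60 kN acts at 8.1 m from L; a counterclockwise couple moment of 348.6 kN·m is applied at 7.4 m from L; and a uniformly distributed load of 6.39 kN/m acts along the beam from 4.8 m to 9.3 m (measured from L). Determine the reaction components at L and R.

Resultant of the distributed load: 6.39 × 4.5 = 28.755 kN at 7.05 m from L.
Taking moments about L: R_y·10.5 − 55·6.5 − 60·8.1 + 348.6 − (6.39·4.5)·7.05 = 0 → R_y = 697.62275/10.5 = 66.4403 ≈ 66.44 kN.
ΣF_y = 0: L_y + 66.4403 − 55 − 60 − 6.39·4.5 = 0 → L_y = 77.31 kN.
ΣF_x = 0: no horizontal applied forces, so L_x = 0.

L_x = 0, L_y = 77.31 kN, R_y = 66.44 kN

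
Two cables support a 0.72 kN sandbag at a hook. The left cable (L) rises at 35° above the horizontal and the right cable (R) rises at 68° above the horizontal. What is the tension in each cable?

T_L = 0.2768 kN, T_R = 0.6053 kN

ΣF_x = 0: −T_L·cos35° + T_R·cos68° = 0 → T_R = 2.1867·T_L.
ΣF_y = 0: T_L·sin35° + T_R·sin68° = 0.72.
Substitute: T_L·(0.573576 + 2.1867·0.927184) = 0.72 → T_L = 0.276811 ≈ 0.2768 kN.
Then T_R = 2.1867 × 0.276811 = 0.6053 kN.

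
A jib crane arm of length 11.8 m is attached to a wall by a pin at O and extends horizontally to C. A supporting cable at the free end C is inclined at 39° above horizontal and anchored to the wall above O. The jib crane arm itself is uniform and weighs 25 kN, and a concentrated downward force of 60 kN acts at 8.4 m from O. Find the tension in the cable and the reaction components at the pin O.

ΣM about O: T·sin39°·11.8 − 25·5.9 − 60·8.4 = 0 → T = 651.5/(11.8·0.62932) = 87.7326 ≈ 87.73 kN.
ΣF_x = 0: O_x − T·cos39° = 0 → O_x = 87.7326 × 0.777146 = 68.18 kN.
ΣF_y = 0: O_y + T·sin39° − 25 − 60 = 0 → O_y = 85 − 87.7326 × 0.62932 = 29.79 kN.

T = 87.73 kN, O_x = 68.18 kN, O_y = 29.79 kN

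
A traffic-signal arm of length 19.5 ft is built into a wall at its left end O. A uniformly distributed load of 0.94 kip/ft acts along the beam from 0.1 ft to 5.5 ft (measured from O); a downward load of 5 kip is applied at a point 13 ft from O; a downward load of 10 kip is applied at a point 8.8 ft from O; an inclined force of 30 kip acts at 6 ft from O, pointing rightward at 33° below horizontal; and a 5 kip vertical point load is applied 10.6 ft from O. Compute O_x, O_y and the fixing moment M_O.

O_x = -25.16 kip, O_y = 41.42 kip, M_O = 318.2 kip·ft

Resultant of the distributed load: 0.94 × 5.4 = 5.076 kip at 2.8 ft from O.
ΣF_x = 0: O_x + 30·cos33° = 0 → O_x = -25.16 kip.
ΣF_y = 0: O_y − 0.94·5.4 − 5 − 10 − 30·sin33° − 5 = 0 → O_y = 41.42 kip.
ΣM about O: M_O − (0.94·5.4)·2.8 − 5·13 − 10·8.8 − 30·sin33°·6 − 5·10.6 = 0 → M_O = 318.2 kip·ft.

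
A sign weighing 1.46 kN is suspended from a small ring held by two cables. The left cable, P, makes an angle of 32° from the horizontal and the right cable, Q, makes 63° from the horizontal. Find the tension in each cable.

T_P = 0.6654 kN, T_Q = 1.243 kN

ΣF_x = 0: −T_P·cos32° + T_Q·cos63° = 0 → T_Q = 1.86799·T_P.
ΣF_y = 0: T_P·sin32° + T_Q·sin63° = 1.46.
Substitute: T_P·(0.529919 + 1.86799·0.891007) = 1.46 → T_P = 0.665357 ≈ 0.6654 kN.
Then T_Q = 1.86799 × 0.665357 = 1.243 kN.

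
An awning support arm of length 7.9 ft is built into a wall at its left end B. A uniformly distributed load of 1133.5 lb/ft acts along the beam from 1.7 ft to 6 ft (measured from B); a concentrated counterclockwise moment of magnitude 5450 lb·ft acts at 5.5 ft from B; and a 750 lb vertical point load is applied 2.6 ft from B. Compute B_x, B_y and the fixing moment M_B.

Resultant of the distributed load: 1133.5 × 4.3 = 4874.05 lb at 3.85 ft from B.
ΣF_x = 0: B_x = 0.
ΣF_y = 0: B_y − 1133.5·4.3 − 750 = 0 → B_y = 5624 lb.
ΣM about B: M_B − (1133.5·4.3)·3.85 + 5450 − 750·2.6 = 0 → M_B = 15270 lb·ft.

B_x = 0, B_y = 5624 lb, M_B = 15270 lb·ft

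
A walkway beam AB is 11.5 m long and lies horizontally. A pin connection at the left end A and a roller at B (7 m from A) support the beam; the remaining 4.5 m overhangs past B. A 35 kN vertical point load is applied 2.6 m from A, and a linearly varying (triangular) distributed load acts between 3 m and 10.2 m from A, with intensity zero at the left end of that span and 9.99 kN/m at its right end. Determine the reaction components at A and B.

A_x = 0, A_y = 17.89 kN, B_y = 53.07 kN

Resultant of the triangular load: ½ × 9.99 × 7.2 = 35.964 kN, acting at 7.8 m from A (one-third of the span from the peak).
Moments about A: B_y·7 − 35·2.6 − (½·9.99·7.2)·7.8 = 0 → B_y = 371.5192/7 = 53.0742 ≈ 53.07 kN.
ΣF_y = 0: A_y + 53.0742 − 35 − ½·9.99·7.2 = 0 → A_y = 17.89 kN.
ΣF_x = 0: no horizontal applied forces, so A_x = 0.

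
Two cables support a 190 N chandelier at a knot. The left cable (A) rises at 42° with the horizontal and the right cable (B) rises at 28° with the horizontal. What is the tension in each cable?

ΣF_x = 0: −T_A·cos42° + T_B·cos28° = 0 → T_B = 0.841664·T_A.
ΣF_y = 0: T_A·sin42° + T_B·sin28° = 190.
Substitute: T_A·(0.669131 + 0.841664·0.469472) = 190 → T_A = 178.526 ≈ 178.5 N.
Then T_B = 0.841664 × 178.526 = 150.3 N.

T_A = 178.5 N, T_B = 150.3 N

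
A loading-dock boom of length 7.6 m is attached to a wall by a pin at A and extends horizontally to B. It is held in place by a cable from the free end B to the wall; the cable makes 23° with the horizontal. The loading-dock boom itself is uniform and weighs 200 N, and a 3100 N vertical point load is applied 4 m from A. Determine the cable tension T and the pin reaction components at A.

T = 4432 N, A_x = 4079 N, A_y = 1568 N

ΣM about A: T·sin23°·7.6 − 200·3.8 − 3100·4 = 0 → T = 13160/(7.6·0.390731) = 4431.64 ≈ 4432 N.
ΣF_x = 0: A_x − T·cos23° = 0 → A_x = 4431.64 × 0.920505 = 4079 N.
ΣF_y = 0: A_y + T·sin23° − 200 − 3100 = 0 → A_y = 3300 − 4431.64 × 0.390731 = 1568 N.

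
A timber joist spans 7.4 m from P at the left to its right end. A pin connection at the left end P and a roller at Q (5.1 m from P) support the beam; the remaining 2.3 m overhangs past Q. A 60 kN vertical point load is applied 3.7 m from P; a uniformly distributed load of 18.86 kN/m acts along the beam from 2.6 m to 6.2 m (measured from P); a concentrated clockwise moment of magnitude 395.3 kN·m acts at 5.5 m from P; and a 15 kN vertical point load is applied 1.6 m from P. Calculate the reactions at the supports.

Resultant of the distributed load: 18.86 × 3.6 = 67.896 kN at 4.4 m from P.
Taking moments about P: Q_y·5.1 − 60·3.7 − (18.86·3.6)·4.4 − 395.3 − 15·1.6 = 0 → Q_y = 940.0424/5.1 = 184.322 ≈ 184.3 kN.
ΣF_y = 0: P_y + 184.322 − 60 − 18.86·3.6 − 15 = 0 → P_y = -41.43 kN.
ΣF_x = 0: no horizontal applied forces, so P_x = 0.

P_x = 0, P_y = -41.43 kN, Q_y = 184.3 kN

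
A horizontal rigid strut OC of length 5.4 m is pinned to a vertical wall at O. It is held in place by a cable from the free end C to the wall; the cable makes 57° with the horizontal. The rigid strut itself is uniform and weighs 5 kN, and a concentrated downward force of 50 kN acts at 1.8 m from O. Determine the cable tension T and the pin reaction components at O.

ΣM about O: T·sin57°·5.4 − 5·2.7 − 50·1.8 = 0 → T = 103.5/(5.4·0.838671) = 22.8536 ≈ 22.85 kN.
ΣF_x = 0: O_x − T·cos57° = 0 → O_x = 22.8536 × 0.544639 = 12.45 kN.
ΣF_y = 0: O_y + T·sin57° − 5 − 50 = 0 → O_y = 55 − 22.8536 × 0.838671 = 35.83 kN.

T = 22.85 kN, O_x = 12.45 kN, O_y = 35.83 kN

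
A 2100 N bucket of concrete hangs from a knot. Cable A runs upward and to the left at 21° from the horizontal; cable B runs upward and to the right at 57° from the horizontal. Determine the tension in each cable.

T_A = 1169 N, T_B = 2004 N

ΣF_x = 0: −T_A·cos21° + T_B·cos57° = 0 → T_B = 1.71413·T_A.
ΣF_y = 0: T_A·sin21° + T_B·sin57° = 2100.
Substitute: T_A·(0.358368 + 1.71413·0.838671) = 2100 → T_A = 1169.29 ≈ 1169 N.
Then T_B = 1.71413 × 1169.29 = 2004 N.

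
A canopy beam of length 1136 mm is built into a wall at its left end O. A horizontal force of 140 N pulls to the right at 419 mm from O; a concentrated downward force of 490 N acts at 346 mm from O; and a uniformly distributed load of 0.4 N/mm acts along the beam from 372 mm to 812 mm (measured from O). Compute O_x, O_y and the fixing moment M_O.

Resultant of the distributed load: 0.4 × 440 = 176 N at 592 mm from O.
ΣF_x = 0: O_x + 140 = 0 → O_x = -140.0 N.
ΣF_y = 0: O_y − 490 − 0.4·440 = 0 → O_y = 666.0 N.
ΣM about O: M_O − 490·346 − (0.4·440)·592 = 0 → M_O = 273700 N·mm.

O_x = -140.0 N, O_y = 666.0 N, M_O = 273700 N·mm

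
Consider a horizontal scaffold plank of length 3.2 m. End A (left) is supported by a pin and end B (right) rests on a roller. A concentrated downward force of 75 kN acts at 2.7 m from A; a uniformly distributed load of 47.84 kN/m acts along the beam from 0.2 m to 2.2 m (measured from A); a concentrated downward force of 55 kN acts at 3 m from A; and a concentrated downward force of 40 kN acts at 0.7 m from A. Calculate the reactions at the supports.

A_x = 0, A_y = 106.2 kN, B_y = 159.5 kN

Resultant of the distributed load: 47.84 × 2 = 95.68 kN at 1.2 m from A.
ΣM about A: B_y·3.2 − 75·2.7 − (47.84·2)·1.2 − 55·3 − 40·0.7 = 0 → B_y = 510.316/3.2 = 159.474 ≈ 159.5 kN.
ΣF_y = 0: A_y + 159.474 − 75 − 47.84·2 − 55 − 40 = 0 → A_y = 106.2 kN.
ΣF_x = 0: no horizontal applied forces, so A_x = 0.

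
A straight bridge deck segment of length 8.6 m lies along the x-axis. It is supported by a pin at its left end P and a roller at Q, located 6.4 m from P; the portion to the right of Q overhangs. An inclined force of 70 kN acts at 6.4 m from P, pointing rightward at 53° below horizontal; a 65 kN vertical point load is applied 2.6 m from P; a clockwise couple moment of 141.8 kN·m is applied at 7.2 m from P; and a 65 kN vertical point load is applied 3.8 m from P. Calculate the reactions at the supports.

Moments about P: Q_y·6.4 − 70·sin53°·6.4 − 65·2.6 − 141.8 − 65·3.8 = 0 → Q_y = 915.589/6.4 = 143.061 ≈ 143.1 kN.
ΣF_y = 0: P_y + 143.061 − 70·sin53° − 65 − 65 = 0 → P_y = 42.84 kN.
ΣF_x = 0: P_x + 70·cos53° = 0 → P_x = -42.13 kN.

P_x = -42.13 kN, P_y = 42.84 kN, Q_y = 143.1 kN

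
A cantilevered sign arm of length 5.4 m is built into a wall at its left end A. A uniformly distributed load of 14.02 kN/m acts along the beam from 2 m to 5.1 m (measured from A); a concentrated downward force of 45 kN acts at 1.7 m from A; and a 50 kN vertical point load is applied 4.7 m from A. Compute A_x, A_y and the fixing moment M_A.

Resultant of the distributed load: 14.02 × 3.1 = 43.462 kN at 3.55 m from A.
ΣF_x = 0: A_x = 0.
ΣF_y = 0: A_y − 14.02·3.1 − 45 − 50 = 0 → A_y = 138.5 kN.
ΣM about A: M_A − (14.02·3.1)·3.55 − 45·1.7 − 50·4.7 = 0 → M_A = 465.8 kN·m.

A_x = 0, A_y = 138.5 kN, M_A = 465.8 kN·m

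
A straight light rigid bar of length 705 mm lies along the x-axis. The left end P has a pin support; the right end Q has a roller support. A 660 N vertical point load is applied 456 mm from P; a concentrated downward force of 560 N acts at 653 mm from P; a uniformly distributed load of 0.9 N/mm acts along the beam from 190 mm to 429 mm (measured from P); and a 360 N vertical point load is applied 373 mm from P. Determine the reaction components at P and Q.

P_x = 0, P_y = 564.6 N, Q_y = 1230 N

Resultant of the distributed load: 0.9 × 239 = 215.1 N at 309.5 mm from P.
Moments about P: Q_y·705 − 660·456 − 560·653 − (0.9·239)·309.5 − 360·373 = 0 → Q_y = 867493.45/705 = 1230.49 ≈ 1230 N.
ΣF_y = 0: P_y + 1230.49 − 660 − 560 − 0.9·239 − 360 = 0 → P_y = 564.6 N.
ΣF_x = 0: no horizontal applied forces, so P_x = 0.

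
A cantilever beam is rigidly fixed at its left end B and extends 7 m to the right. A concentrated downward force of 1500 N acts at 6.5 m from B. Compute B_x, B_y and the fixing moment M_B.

ΣF_x = 0: B_x = 0.
ΣF_y = 0: B_y − 1500 = 0 → B_y = 1500 N.
ΣM about B: M_B − 1500·6.5 = 0 → M_B = 9750 N·m.

B_x = 0, B_y = 1500 N, M_B = 9750 N·m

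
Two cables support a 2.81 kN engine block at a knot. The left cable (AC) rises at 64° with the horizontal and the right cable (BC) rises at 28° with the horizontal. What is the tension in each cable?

ΣF_x = 0: −T_AC·cos64° + T_BC·cos28° = 0 → T_BC = 0.496486·T_AC.
ΣF_y = 0: T_AC·sin64° + T_BC·sin28° = 2.81.
Substitute: T_AC·(0.898794 + 0.496486·0.469472) = 2.81 → T_AC = 2.48259 ≈ 2.483 kN.
Then T_BC = 0.496486 × 2.48259 = 1.233 kN.

T_AC = 2.483 kN, T_BC = 1.233 kN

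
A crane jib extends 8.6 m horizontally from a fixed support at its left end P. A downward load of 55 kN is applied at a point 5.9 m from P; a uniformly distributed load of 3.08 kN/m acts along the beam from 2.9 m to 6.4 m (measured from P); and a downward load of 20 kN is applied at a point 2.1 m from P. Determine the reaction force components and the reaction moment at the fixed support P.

Resultant of the distributed load: 3.08 × 3.5 = 10.78 kN at 4.65 m from P.
ΣF_x = 0: P_x = 0.
ΣF_y = 0: P_y − 55 − 3.08·3.5 − 20 = 0 → P_y = 85.78 kN.
ΣM about P: M_P − 55·5.9 − (3.08·3.5)·4.65 − 20·2.1 = 0 → M_P = 416.6 kN·m.

P_x = 0, P_y = 85.78 kN, M_P = 416.6 kN·m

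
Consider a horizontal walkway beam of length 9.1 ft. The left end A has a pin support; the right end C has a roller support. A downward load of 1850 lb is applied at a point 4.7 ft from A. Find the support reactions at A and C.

A_x = 0, A_y = 894.5 lb, C_y = 955.5 lb

Taking moments about A: C_y·9.1 − 1850·4.7 = 0 → C_y = 8695/9.1 = 955.495 ≈ 955.5 lb.
ΣF_y = 0: A_y + 955.495 − 1850 = 0 → A_y = 894.5 lb.
ΣF_x = 0: no horizontal applied forces, so A_x = 0.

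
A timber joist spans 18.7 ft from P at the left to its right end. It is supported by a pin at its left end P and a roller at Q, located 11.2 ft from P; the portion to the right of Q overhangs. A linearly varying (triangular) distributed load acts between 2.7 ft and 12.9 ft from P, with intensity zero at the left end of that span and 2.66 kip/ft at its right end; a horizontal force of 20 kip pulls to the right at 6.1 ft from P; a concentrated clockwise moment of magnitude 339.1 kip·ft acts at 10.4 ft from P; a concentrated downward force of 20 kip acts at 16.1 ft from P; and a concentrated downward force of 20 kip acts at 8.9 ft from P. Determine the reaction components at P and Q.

Resultant of the triangular load: ½ × 2.66 × 10.2 = 13.566 kip, acting at 9.5 ft from P (one-third of the span from the peak).
ΣM about P: Q_y·11.2 − (½·2.66·10.2)·9.5 − 339.1 − 20·16.1 − 20·8.9 = 0 → Q_y = 967.977/11.2 = 86.4265 ≈ 86.43 kip.
ΣF_y = 0: P_y + 86.4265 − ½·2.66·10.2 − 20 − 20 = 0 → P_y = -32.86 kip.
ΣF_x = 0: P_x + 20 = 0 → P_x = -20.00 kip.

P_x = -20.00 kip, P_y = -32.86 kip, Q_y = 86.43 kip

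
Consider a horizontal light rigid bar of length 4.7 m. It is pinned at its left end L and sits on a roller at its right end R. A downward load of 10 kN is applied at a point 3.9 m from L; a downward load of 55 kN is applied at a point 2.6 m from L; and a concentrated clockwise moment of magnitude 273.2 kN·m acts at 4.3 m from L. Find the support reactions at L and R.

ΣM about L: R_y·4.7 − 10·3.9 − 55·2.6 − 273.2 = 0 → R_y = 455.2/4.7 = 96.8511 ≈ 96.85 kN.
ΣF_y = 0: L_y + 96.8511 − 10 − 55 = 0 → L_y = -31.85 kN.
ΣF_x = 0: no horizontal applied forces, so L_x = 0.

L_x = 0, L_y = -31.85 kN, R_y = 96.85 kN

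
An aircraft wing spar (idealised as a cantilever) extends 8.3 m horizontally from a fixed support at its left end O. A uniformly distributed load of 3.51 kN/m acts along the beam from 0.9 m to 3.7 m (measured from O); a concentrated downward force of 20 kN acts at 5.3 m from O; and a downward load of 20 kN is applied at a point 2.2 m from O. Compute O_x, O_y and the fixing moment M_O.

Resultant of the distributed load: 3.51 × 2.8 = 9.828 kN at 2.3 m from O.
ΣF_x = 0: O_x = 0.
ΣF_y = 0: O_y − 3.51·2.8 − 20 − 20 = 0 → O_y = 49.83 kN.
ΣM about O: M_O − (3.51·2.8)·2.3 − 20·5.3 − 20·2.2 = 0 → M_O = 172.6 kN·m.

O_x = 0, O_y = 49.83 kN, M_O = 172.6 kN·m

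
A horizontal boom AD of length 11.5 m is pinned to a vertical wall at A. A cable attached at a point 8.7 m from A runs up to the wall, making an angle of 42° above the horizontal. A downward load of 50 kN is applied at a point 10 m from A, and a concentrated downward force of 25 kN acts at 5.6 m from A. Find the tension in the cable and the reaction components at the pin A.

ΣM about A: T·sin42°·8.7 − 50·10 − 25·5.6 = 0 → T = 640/(8.7·0.669131) = 109.938 ≈ 109.9 kN.
ΣF_x = 0: A_x − T·cos42° = 0 → A_x = 109.938 × 0.743145 = 81.70 kN.
ΣF_y = 0: A_y + T·sin42° − 50 − 25 = 0 → A_y = 75 − 109.938 × 0.669131 = 1.437 kN.

T = 109.9 kN, A_x = 81.70 kN, A_y = 1.437 kN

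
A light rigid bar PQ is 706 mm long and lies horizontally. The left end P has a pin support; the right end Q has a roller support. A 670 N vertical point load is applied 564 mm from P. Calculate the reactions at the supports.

P_x = 0, P_y = 134.8 N, Q_y = 535.2 N

Moments about P: Q_y·706 − 670·564 = 0 → Q_y = 377880/706 = 535.241 ≈ 535.2 N.
ΣF_y = 0: P_y + 535.241 − 670 = 0 → P_y = 134.8 N.
ΣF_x = 0: no horizontal applied forces, so P_x = 0.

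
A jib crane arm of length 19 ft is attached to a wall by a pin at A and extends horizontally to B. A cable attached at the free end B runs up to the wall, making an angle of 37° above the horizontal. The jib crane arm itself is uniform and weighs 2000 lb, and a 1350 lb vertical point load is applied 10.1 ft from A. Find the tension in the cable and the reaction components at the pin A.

ΣM about A: T·sin37°·19 − 2000·9.5 − 1350·10.1 = 0 → T = 32635/(19·0.601815) = 2854.09 ≈ 2854 lb.
ΣF_x = 0: A_x − T·cos37° = 0 → A_x = 2854.09 × 0.798636 = 2279 lb.
ΣF_y = 0: A_y + T·sin37° − 2000 − 1350 = 0 → A_y = 3350 − 2854.09 × 0.601815 = 1632 lb.

T = 2854 lb, A_x = 2279 lb, A_y = 1632 lb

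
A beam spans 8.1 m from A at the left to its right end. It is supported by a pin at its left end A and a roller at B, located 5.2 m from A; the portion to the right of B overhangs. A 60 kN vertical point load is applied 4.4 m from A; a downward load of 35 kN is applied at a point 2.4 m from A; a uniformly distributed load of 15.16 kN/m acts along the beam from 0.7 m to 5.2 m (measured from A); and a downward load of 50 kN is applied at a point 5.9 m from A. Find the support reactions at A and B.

A_x = 0, A_y = 50.86 kN, B_y = 162.4 kN

Resultant of the distributed load: 15.16 × 4.5 = 68.22 kN at 2.95 m from A.
Taking moments about A: B_y·5.2 − 60·4.4 − 35·2.4 − (15.16·4.5)·2.95 − 50·5.9 = 0 → B_y = 844.249/5.2 = 162.356 ≈ 162.4 kN.
ΣF_y = 0: A_y + 162.356 − 60 − 35 − 15.16·4.5 − 50 = 0 → A_y = 50.86 kN.
ΣF_x = 0: no horizontal applied forces, so A_x = 0.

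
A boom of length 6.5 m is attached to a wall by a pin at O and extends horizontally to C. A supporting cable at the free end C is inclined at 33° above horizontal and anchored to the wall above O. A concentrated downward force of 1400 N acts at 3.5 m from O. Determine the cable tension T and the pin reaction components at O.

ΣM about O: T·sin33°·6.5 − 1400·3.5 = 0 → T = 4900/(6.5·0.544639) = 1384.12 ≈ 1384 N.
ΣF_x = 0: O_x − T·cos33° = 0 → O_x = 1384.12 × 0.838671 = 1161 N.
ΣF_y = 0: O_y + T·sin33° − 1400 = 0 → O_y = 1400 − 1384.12 × 0.544639 = 646.2 N.

T = 1384 N, O_x = 1161 N, O_y = 646.2 N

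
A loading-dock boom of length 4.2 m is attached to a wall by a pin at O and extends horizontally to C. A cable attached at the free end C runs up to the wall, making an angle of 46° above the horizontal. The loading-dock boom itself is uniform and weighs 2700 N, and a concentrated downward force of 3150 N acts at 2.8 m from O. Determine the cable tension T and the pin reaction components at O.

T = 4796 N, O_x = 3332 N, O_y = 2400 N

ΣM about O: T·sin46°·4.2 − 2700·2.1 − 3150·2.8 = 0 → T = 14490/(4.2·0.71934) = 4796.06 ≈ 4796 N.
ΣF_x = 0: O_x − T·cos46° = 0 → O_x = 4796.06 × 0.694658 = 3332 N.
ΣF_y = 0: O_y + T·sin46° − 2700 − 3150 = 0 → O_y = 5850 − 4796.06 × 0.71934 = 2400 N.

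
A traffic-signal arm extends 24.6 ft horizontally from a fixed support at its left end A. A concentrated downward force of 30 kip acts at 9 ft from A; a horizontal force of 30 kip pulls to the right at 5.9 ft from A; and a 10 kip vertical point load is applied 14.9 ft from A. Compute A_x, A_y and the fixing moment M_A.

A_x = -30.00 kip, A_y = 40.00 kip, M_A = 419.0 kip·ft

ΣF_x = 0: A_x + 30 = 0 → A_x = -30.00 kip.
ΣF_y = 0: A_y − 30 − 10 = 0 → A_y = 40.00 kip.
ΣM about A: M_A − 30·9 − 10·14.9 = 0 → M_A = 419.0 kip·ft.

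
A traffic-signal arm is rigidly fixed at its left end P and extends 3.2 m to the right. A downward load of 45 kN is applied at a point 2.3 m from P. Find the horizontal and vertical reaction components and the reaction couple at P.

P_x = 0, P_y = 45.00 kN, M_P = 103.5 kN·m

ΣF_x = 0: P_x = 0.
ΣF_y = 0: P_y − 45 = 0 → P_y = 45.00 kN.
ΣM about P: M_P − 45·2.3 = 0 → M_P = 103.5 kN·m.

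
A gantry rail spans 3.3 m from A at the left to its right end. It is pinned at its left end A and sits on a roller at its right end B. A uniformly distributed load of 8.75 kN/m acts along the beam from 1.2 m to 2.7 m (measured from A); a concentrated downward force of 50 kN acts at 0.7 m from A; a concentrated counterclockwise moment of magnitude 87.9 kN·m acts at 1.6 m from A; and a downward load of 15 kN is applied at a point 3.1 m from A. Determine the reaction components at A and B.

A_x = 0, A_y = 72.31 kN, B_y = 5.816 kN

Resultant of the distributed load: 8.75 × 1.5 = 13.125 kN at 1.95 m from A.
Moments about A: B_y·3.3 − (8.75·1.5)·1.95 − 50·0.7 + 87.9 − 15·3.1 = 0 → B_y = 19.19375/3.3 = 5.81629 ≈ 5.816 kN.
ΣF_y = 0: A_y + 5.81629 − 8.75·1.5 − 50 − 15 = 0 → A_y = 72.31 kN.
ΣF_x = 0: no horizontal applied forces, so A_x = 0.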